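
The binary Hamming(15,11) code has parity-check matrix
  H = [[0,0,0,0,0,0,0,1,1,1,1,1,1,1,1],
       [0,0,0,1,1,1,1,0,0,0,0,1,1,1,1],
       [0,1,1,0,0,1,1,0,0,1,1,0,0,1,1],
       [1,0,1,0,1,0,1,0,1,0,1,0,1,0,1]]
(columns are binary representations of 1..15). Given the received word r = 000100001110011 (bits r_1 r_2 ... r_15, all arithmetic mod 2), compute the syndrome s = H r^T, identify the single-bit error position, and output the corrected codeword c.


s = (1, 1, 0, 1)^T, error position = 13, corrected codeword c = 000100001110111

Compute s = H r^T mod 2 one row at a time:
  s_1 = 0 + 1 + 1 + 1 + 0 + 0 + 1 + 1 = 5 ≡ 1 (mod 2).
  s_2 = 1 + 0 + 0 + 0 + 0 + 0 + 1 + 1 = 3 ≡ 1 (mod 2).
  s_3 = 0 + 0 + 0 + 0 + 1 + 1 + 1 + 1 = 4 ≡ 0 (mod 2).
  s_4 = 0 + 0 + 0 + 0 + 1 + 1 + 0 + 1 = 3 ≡ 1 (mod 2).
s = (1, 1, 0, 1)^T — this equals column 13 of H (binary 1101), so error is at position 13.
Correct: flip bit 13 of r = 000100001110011 to get c = 000100001110111.


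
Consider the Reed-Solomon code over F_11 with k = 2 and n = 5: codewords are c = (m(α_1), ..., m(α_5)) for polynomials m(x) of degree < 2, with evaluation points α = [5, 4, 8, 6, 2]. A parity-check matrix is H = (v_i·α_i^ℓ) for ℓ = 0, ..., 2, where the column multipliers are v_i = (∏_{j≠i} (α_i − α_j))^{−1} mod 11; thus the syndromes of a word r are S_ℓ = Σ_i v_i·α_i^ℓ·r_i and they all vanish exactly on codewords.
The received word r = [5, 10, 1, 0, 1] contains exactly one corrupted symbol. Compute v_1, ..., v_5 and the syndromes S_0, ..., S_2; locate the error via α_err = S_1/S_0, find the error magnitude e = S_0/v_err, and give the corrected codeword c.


S = (3, 6, 1), error at position 5, error magnitude e = 3, c = [5, 10, 1, 0, 9].

Step 1: column multipliers v_i = (∏_{j≠i}(α_i − α_j))^{−1} mod 11.
  i = 1 (α = 5): (5−4)(5−8)(5−6)(5−2) = 1·(−3)·(−1)·3 = 9 ≡ 9, so v_1 = 9^{−1} = 5 (mod 11).
  i = 2 (α = 4): (4−5)(4−8)(4−6)(4−2) = (−1)·(−4)·(−2)·2 = −16 ≡ 6, so v_2 = 6^{−1} = 2 (mod 11).
  i = 3 (α = 8): (8−5)(8−4)(8−6)(8−2) = 3·4·2·6 = 144 ≡ 1, so v_3 = 1^{−1} = 1 (mod 11).
  i = 4 (α = 6): (6−5)(6−4)(6−8)(6−2) = 1·2·(−2)·4 = −16 ≡ 6, so v_4 = 6^{−1} = 2 (mod 11).
  i = 5 (α = 2): (2−5)(2−4)(2−8)(2−6) = (−3)·(−2)·(−6)·(−4) = 144 ≡ 1, so v_5 = 1^{−1} = 1 (mod 11).
  v = [5, 2, 1, 2, 1].
Step 2: syndromes of r = [5, 10, 1, 0, 1] (all sums mod 11).
  S_0 = Σ v_i r_i = 5·5 + 2·10 + 1·1 + 2·0 + 1·1 = 47 ≡ 3.
  S_1 = Σ v_i α_i r_i = 5·5·5 + 2·4·10 + 1·8·1 + 2·6·0 + 1·2·1 = 215 ≡ 6.
  α_i^2 mod 11 = [3, 5, 9, 3, 4].
  S_2 = Σ v_i α_i^2 r_i = 5·3·5 + 2·5·10 + 1·9·1 + 2·3·0 + 1·4·1 = 188 ≡ 1.
  S = (3, 6, 1) ≠ 0, so r is not a codeword (an error is present).
Step 3: locate the error. For a single error e at position i, S_ℓ = v_i·e·α_i^ℓ, so α_err = S_1/S_0.
  S_0^{−1} = 3^{−1} = 4 (mod 11), so α_err = 6·4 = 24 ≡ 2 = α_5. Error position i = 5.
  Consistency check: S_2/S_1 = 1·2 = 2 ≡ 2 = α_err ✓ (single-error assumption holds).
Step 4: error magnitude e = S_0/v_5 = S_0·∏_{j≠5}(α_5 − α_j) = 3·1 = 3 ≡ 3 (mod 11).
Step 5: correct position 5: c_5 = r_5 − e = 1 − 3 ≡ 9 (mod 11). Hence c = [5, 10, 1, 0, 9].
  Check: interpolating c through the α_i gives m(x) = 8 + 6·x (degree < 2) with m(α_i) = c_i for every i, so c is indeed a codeword.


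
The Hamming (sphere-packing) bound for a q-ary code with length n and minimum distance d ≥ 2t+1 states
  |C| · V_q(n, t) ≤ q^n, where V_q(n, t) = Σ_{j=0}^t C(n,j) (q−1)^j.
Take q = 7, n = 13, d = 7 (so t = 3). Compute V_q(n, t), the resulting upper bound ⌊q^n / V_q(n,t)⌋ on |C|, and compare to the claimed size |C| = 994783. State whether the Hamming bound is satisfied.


V_q(n, t) = 64663, q^n = 96889010407, Hamming bound = 1498368, |C| = 994783 ≤ bound (satisfied).

Step 1: Compute V_q(n, t) = Σ_{j=0}^3 C(n, j) (q−1)^j.
  j = 0: C(13,0)·(6)^0 = 1·1 = 1.
  j = 1: C(13,1)·(6)^1 = 13·6 = 78.
  j = 2: C(13,2)·(6)^2 = 78·36 = 2808.
  j = 3: C(13,3)·(6)^3 = 286·216 = 61776.
  V_q(n, t) = 1 + 78 + 2808 + 61776 = 64663.
Step 2: q^n = 7^13 = 96889010407.
Step 3: Hamming bound ⌊q^n / V_q(n,t)⌋ = ⌊96889010407/64663⌋ = 1498368.
Step 4: Compare |C| = 994783 to 1498368: satisfied.
The claimed |C| lies below the Hamming bound.


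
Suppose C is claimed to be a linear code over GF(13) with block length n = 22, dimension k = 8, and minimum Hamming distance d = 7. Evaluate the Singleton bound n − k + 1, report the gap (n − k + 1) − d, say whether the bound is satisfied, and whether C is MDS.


Singleton RHS = n − k + 1 = 15, slack = 8, bound satisfied, not MDS.

Singleton bound: d ≤ n − k + 1.
Here n = 22, k = 8, so n − k + 1 = 15.
Given d = 7, check d ≤ 15: YES.
Slack = (n − k + 1) − d = 8.
The code is NOT MDS (slack = 8 > 0).
Description: the claimed parameters are [22, 8, 7]_13; such a code would be non-MDS.


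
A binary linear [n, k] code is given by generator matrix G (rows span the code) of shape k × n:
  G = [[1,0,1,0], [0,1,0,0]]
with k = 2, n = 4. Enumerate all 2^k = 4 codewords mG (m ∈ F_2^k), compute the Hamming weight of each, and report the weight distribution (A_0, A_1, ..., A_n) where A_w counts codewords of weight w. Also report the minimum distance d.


Weight distribution: A_0 = 1, A_1 = 1, A_2 = 1, A_3 = 1. Minimum distance d = 1.

Enumerate all 2^2 = 4 messages m ∈ F_2^2.
For each, compute codeword c = mG in F_2^4, then tally its weight.
  m = 00 → c = 0000, weight = 0.
  m = 10 → c = 1010, weight = 2.
  m = 01 → c = 0100, weight = 1.
  m = 11 → c = 1110, weight = 3.
Tally weights:
  weight 0: 1 codewords.
  weight 1: 1 codewords.
  weight 2: 1 codewords.
  weight 3: 1 codewords.
Minimum distance d = smallest w > 0 with A_w > 0 = 1.
Sanity: Σ A_w = 4 = 2^2 = 4 ✓.


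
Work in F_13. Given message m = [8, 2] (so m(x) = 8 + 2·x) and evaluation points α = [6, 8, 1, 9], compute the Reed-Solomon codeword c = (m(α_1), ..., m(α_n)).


c = [7, 11, 10, 0]

Message polynomial: m(x) = 8 + 2·x (mod 13).
For each evaluation point α_i, compute m(α_i) mod 13:
  α_1 = 6: Horner steps 2 → 7, so m(6) = 7.
  α_2 = 8: Horner steps 2 → 11, so m(8) = 11.
  α_3 = 1: Horner steps 2 → 10, so m(1) = 10.
  α_4 = 9: Horner steps 2 → 0, so m(9) = 0.
Codeword c = [7, 11, 10, 0] ∈ F_13^4.


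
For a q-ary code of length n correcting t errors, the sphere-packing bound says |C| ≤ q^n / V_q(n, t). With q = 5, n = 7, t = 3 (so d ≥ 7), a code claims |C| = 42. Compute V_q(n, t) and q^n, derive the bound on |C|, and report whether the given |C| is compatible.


V_q(n, t) = 2605, q^n = 78125, Hamming bound = 29, |C| = 42 > bound (violated).

Step 1: Compute V_q(n, t) = Σ_{j=0}^3 C(n, j) (q−1)^j.
  j = 0: C(7,0)·(4)^0 = 1·1 = 1.
  j = 1: C(7,1)·(4)^1 = 7·4 = 28.
  j = 2: C(7,2)·(4)^2 = 21·16 = 336.
  j = 3: C(7,3)·(4)^3 = 35·64 = 2240.
  V_q(n, t) = 1 + 28 + 336 + 2240 = 2605.
Step 2: q^n = 5^7 = 78125.
Step 3: Hamming bound ⌊q^n / V_q(n,t)⌋ = ⌊78125/2605⌋ = 29.
Step 4: Compare |C| = 42 to 29: violated.
The claimed |C| lies above the Hamming bound, so no 5-ary code of length 7 with d ≥ 7 can have 42 codewords.


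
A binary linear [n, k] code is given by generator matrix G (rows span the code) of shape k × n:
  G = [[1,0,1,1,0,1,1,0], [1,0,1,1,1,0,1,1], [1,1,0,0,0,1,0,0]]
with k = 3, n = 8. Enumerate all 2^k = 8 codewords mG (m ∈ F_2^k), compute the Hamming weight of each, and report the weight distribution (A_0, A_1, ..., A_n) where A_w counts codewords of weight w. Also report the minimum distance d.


Weight distribution: A_0 = 1, A_3 = 2, A_4 = 2, A_5 = 1, A_6 = 1, A_7 = 1. Minimum distance d = 3.

Enumerate all 2^3 = 8 messages m ∈ F_2^3.
For each, compute codeword c = mG in F_2^8, then tally its weight.
  m = 000 → c = 00000000, weight = 0.
  m = 100 → c = 10110110, weight = 5.
  m = 010 → c = 10111011, weight = 6.
  m = 110 → c = 00001101, weight = 3.
  m = 001 → c = 11000100, weight = 3.
  m = 101 → c = 01110010, weight = 4.
  m = 011 → c = 01111111, weight = 7.
  m = 111 → c = 11001001, weight = 4.
Tally weights:
  weight 0: 1 codewords.
  weight 3: 2 codewords.
  weight 4: 2 codewords.
  weight 5: 1 codewords.
  weight 6: 1 codewords.
  weight 7: 1 codewords.
Minimum distance d = smallest w > 0 with A_w > 0 = 3.
Sanity: Σ A_w = 8 = 2^3 = 8 ✓.


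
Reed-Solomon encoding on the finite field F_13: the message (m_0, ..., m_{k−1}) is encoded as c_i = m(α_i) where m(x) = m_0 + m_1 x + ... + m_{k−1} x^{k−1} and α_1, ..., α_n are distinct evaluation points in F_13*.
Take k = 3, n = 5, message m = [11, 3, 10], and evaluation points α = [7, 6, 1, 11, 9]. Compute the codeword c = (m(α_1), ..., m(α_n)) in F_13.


c = [2, 12, 11, 6, 3]

Message polynomial: m(x) = 11 + 3·x + 10·x^2 (mod 13).
For each evaluation point α_i, compute m(α_i) mod 13:
  α_1 = 7: Horner steps 10 → 8 → 2, so m(7) = 2.
  α_2 = 6: Horner steps 10 → 11 → 12, so m(6) = 12.
  α_3 = 1: Horner steps 10 → 0 → 11, so m(1) = 11.
  α_4 = 11: Horner steps 10 → 9 → 6, so m(11) = 6.
  α_5 = 9: Horner steps 10 → 2 → 3, so m(9) = 3.
Codeword c = [2, 12, 11, 6, 3] ∈ F_13^5.


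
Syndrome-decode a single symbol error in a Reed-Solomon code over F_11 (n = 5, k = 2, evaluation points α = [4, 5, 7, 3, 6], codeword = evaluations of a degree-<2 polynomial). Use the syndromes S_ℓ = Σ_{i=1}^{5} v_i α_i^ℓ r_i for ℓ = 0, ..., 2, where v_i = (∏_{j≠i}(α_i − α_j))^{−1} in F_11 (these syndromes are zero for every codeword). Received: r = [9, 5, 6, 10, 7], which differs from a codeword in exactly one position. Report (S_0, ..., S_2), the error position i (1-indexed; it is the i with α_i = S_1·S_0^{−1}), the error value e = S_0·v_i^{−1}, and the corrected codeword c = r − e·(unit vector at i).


S = (2, 10, 6), error at position 2, error magnitude e = 8, c = [9, 8, 6, 10, 7].

Step 1: column multipliers v_i = (∏_{j≠i}(α_i − α_j))^{−1} mod 11.
  i = 1 (α = 4): (4−5)(4−7)(4−3)(4−6) = (−1)·(−3)·1·(−2) = −6 ≡ 5, so v_1 = 5^{−1} = 9 (mod 11).
  i = 2 (α = 5): (5−4)(5−7)(5−3)(5−6) = 1·(−2)·2·(−1) = 4 ≡ 4, so v_2 = 4^{−1} = 3 (mod 11).
  i = 3 (α = 7): (7−4)(7−5)(7−3)(7−6) = 3·2·4·1 = 24 ≡ 2, so v_3 = 2^{−1} = 6 (mod 11).
  i = 4 (α = 3): (3−4)(3−5)(3−7)(3−6) = (−1)·(−2)·(−4)·(−3) = 24 ≡ 2, so v_4 = 2^{−1} = 6 (mod 11).
  i = 5 (α = 6): (6−4)(6−5)(6−7)(6−3) = 2·1·(−1)·3 = −6 ≡ 5, so v_5 = 5^{−1} = 9 (mod 11).
  v = [9, 3, 6, 6, 9].
Step 2: syndromes of r = [9, 5, 6, 10, 7] (all sums mod 11).
  S_0 = Σ v_i r_i = 9·9 + 3·5 + 6·6 + 6·10 + 9·7 = 255 ≡ 2.
  S_1 = Σ v_i α_i r_i = 9·4·9 + 3·5·5 + 6·7·6 + 6·3·10 + 9·6·7 = 1209 ≡ 10.
  α_i^2 mod 11 = [5, 3, 5, 9, 3].
  S_2 = Σ v_i α_i^2 r_i = 9·5·9 + 3·3·5 + 6·5·6 + 6·9·10 + 9·3·7 = 1359 ≡ 6.
  S = (2, 10, 6) ≠ 0, so r is not a codeword (an error is present).
Step 3: locate the error. For a single error e at position i, S_ℓ = v_i·e·α_i^ℓ, so α_err = S_1/S_0.
  S_0^{−1} = 2^{−1} = 6 (mod 11), so α_err = 10·6 = 60 ≡ 5 = α_2. Error position i = 2.
  Consistency check: S_2/S_1 = 6·10 = 60 ≡ 5 = α_err ✓ (single-error assumption holds).
Step 4: error magnitude e = S_0/v_2 = S_0·∏_{j≠2}(α_2 − α_j) = 2·4 = 8 ≡ 8 (mod 11).
Step 5: correct position 2: c_2 = r_2 − e = 5 − 8 ≡ 8 (mod 11). Hence c = [9, 8, 6, 10, 7].
  Check: interpolating c through the α_i gives m(x) = 2 + 10·x (degree < 2) with m(α_i) = c_i for every i, so c is indeed a codeword.


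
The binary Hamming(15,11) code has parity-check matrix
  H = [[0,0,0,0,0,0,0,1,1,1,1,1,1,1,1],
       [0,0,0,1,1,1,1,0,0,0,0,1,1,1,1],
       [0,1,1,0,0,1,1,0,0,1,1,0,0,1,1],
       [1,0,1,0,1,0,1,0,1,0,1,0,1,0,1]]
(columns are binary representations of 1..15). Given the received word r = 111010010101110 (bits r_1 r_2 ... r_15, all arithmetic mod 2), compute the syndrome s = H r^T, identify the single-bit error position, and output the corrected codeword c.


s = (1, 0, 0, 0)^T, error position = 8, corrected codeword c = 111010000101110

Compute s = H r^T mod 2 one row at a time:
  s_1 = 1 + 0 + 1 + 0 + 1 + 1 + 1 + 0 = 5 ≡ 1 (mod 2).
  s_2 = 0 + 1 + 0 + 0 + 1 + 1 + 1 + 0 = 4 ≡ 0 (mod 2).
  s_3 = 1 + 1 + 0 + 0 + 1 + 0 + 1 + 0 = 4 ≡ 0 (mod 2).
  s_4 = 1 + 1 + 1 + 0 + 0 + 0 + 1 + 0 = 4 ≡ 0 (mod 2).
s = (1, 0, 0, 0)^T — this equals column 8 of H (binary 1000), so error is at position 8.
Correct: flip bit 8 of r = 111010010101110 to get c = 111010000101110.


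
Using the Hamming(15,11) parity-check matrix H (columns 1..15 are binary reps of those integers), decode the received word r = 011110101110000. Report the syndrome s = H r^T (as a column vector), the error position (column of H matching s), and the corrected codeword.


s = (1, 1, 1, 1)^T, error position = 15, corrected codeword c = 011110101110001

Compute s = H r^T mod 2 one row at a time:
  s_1 = 0 + 1 + 1 + 1 + 0 + 0 + 0 + 0 = 3 ≡ 1 (mod 2).
  s_2 = 1 + 1 + 0 + 1 + 0 + 0 + 0 + 0 = 3 ≡ 1 (mod 2).
  s_3 = 1 + 1 + 0 + 1 + 1 + 1 + 0 + 0 = 5 ≡ 1 (mod 2).
  s_4 = 0 + 1 + 1 + 1 + 1 + 1 + 0 + 0 = 5 ≡ 1 (mod 2).
s = (1, 1, 1, 1)^T — this equals column 15 of H (binary 1111), so error is at position 15.
Correct: flip bit 15 of r = 011110101110000 to get c = 011110101110001.


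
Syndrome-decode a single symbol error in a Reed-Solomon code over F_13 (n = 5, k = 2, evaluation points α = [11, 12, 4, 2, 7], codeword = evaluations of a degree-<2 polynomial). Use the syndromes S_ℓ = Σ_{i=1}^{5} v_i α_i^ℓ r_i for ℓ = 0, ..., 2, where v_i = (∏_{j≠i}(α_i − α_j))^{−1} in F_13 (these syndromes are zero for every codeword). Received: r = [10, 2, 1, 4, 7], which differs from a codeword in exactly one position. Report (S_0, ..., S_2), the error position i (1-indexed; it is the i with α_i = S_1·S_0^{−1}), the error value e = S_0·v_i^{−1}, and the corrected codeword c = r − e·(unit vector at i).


S = (4, 2, 1), error at position 5, error magnitude e = 4, c = [10, 2, 1, 4, 3].

Step 1: column multipliers v_i = (∏_{j≠i}(α_i − α_j))^{−1} mod 13.
  i = 1 (α = 11): (11−12)(11−4)(11−2)(11−7) = (−1)·7·9·4 = −252 ≡ 8, so v_1 = 8^{−1} = 5 (mod 13).
  i = 2 (α = 12): (12−11)(12−4)(12−2)(12−7) = 1·8·10·5 = 400 ≡ 10, so v_2 = 10^{−1} = 4 (mod 13).
  i = 3 (α = 4): (4−11)(4−12)(4−2)(4−7) = (−7)·(−8)·2·(−3) = −336 ≡ 2, so v_3 = 2^{−1} = 7 (mod 13).
  i = 4 (α = 2): (2−11)(2−12)(2−4)(2−7) = (−9)·(−10)·(−2)·(−5) = 900 ≡ 3, so v_4 = 3^{−1} = 9 (mod 13).
  i = 5 (α = 7): (7−11)(7−12)(7−4)(7−2) = (−4)·(−5)·3·5 = 300 ≡ 1, so v_5 = 1^{−1} = 1 (mod 13).
  v = [5, 4, 7, 9, 1].
Step 2: syndromes of r = [10, 2, 1, 4, 7] (all sums mod 13).
  S_0 = Σ v_i r_i = 5·10 + 4·2 + 7·1 + 9·4 + 1·7 = 108 ≡ 4.
  S_1 = Σ v_i α_i r_i = 5·11·10 + 4·12·2 + 7·4·1 + 9·2·4 + 1·7·7 = 795 ≡ 2.
  α_i^2 mod 13 = [4, 1, 3, 4, 10].
  S_2 = Σ v_i α_i^2 r_i = 5·4·10 + 4·1·2 + 7·3·1 + 9·4·4 + 1·10·7 = 443 ≡ 1.
  S = (4, 2, 1) ≠ 0, so r is not a codeword (an error is present).
Step 3: locate the error. For a single error e at position i, S_ℓ = v_i·e·α_i^ℓ, so α_err = S_1/S_0.
  S_0^{−1} = 4^{−1} = 10 (mod 13), so α_err = 2·10 = 20 ≡ 7 = α_5. Error position i = 5.
  Consistency check: S_2/S_1 = 1·7 = 7 ≡ 7 = α_err ✓ (single-error assumption holds).
Step 4: error magnitude e = S_0/v_5 = S_0·∏_{j≠5}(α_5 − α_j) = 4·1 = 4 ≡ 4 (mod 13).
Step 5: correct position 5: c_5 = r_5 − e = 7 − 4 ≡ 3 (mod 13). Hence c = [10, 2, 1, 4, 3].
  Check: interpolating c through the α_i gives m(x) = 7 + 5·x (degree < 2) with m(α_i) = c_i for every i, so c is indeed a codeword.


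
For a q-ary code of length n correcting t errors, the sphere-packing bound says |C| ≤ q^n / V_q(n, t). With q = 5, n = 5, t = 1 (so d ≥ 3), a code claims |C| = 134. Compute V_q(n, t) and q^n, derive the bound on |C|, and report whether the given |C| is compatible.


V_q(n, t) = 21, q^n = 3125, Hamming bound = 148, |C| = 134 ≤ bound (satisfied).

Step 1: Compute V_q(n, t) = Σ_{j=0}^1 C(n, j) (q−1)^j.
  j = 0: C(5,0)·(4)^0 = 1·1 = 1.
  j = 1: C(5,1)·(4)^1 = 5·4 = 20.
  V_q(n, t) = 1 + 20 = 21.
Step 2: q^n = 5^5 = 3125.
Step 3: Hamming bound ⌊q^n / V_q(n,t)⌋ = ⌊3125/21⌋ = 148.
Step 4: Compare |C| = 134 to 148: satisfied.
The claimed |C| lies below the Hamming bound.


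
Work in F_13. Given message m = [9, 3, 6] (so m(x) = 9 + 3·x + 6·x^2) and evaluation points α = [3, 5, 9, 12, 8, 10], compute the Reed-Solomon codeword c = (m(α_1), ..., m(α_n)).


c = [7, 5, 2, 12, 1, 2]

Message polynomial: m(x) = 9 + 3·x + 6·x^2 (mod 13).
For each evaluation point α_i, compute m(α_i) mod 13:
  α_1 = 3: Horner steps 6 → 8 → 7, so m(3) = 7.
  α_2 = 5: Horner steps 6 → 7 → 5, so m(5) = 5.
  α_3 = 9: Horner steps 6 → 5 → 2, so m(9) = 2.
  α_4 = 12: Horner steps 6 → 10 → 12, so m(12) = 12.
  α_5 = 8: Horner steps 6 → 12 → 1, so m(8) = 1.
  α_6 = 10: Horner steps 6 → 11 → 2, so m(10) = 2.
Codeword c = [7, 5, 2, 12, 1, 2] ∈ F_13^6.


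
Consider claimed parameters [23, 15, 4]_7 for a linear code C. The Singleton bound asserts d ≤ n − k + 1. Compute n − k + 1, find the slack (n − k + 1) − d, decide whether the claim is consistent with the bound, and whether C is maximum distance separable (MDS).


Singleton RHS = n − k + 1 = 9, slack = 5, bound satisfied, not MDS.

Singleton bound: d ≤ n − k + 1.
Here n = 23, k = 15, so n − k + 1 = 9.
Given d = 4, check d ≤ 9: YES.
Slack = (n − k + 1) − d = 5.
The code is NOT MDS (slack = 5 > 0).
Description: the claimed parameters are [23, 15, 4]_7; such a code would be non-MDS.


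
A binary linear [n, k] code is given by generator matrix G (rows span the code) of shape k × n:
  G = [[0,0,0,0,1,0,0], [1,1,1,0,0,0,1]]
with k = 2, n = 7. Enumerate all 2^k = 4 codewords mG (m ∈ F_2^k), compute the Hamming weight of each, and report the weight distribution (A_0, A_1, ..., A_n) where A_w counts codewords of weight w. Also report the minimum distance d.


Weight distribution: A_0 = 1, A_1 = 1, A_4 = 1, A_5 = 1. Minimum distance d = 1.

Enumerate all 2^2 = 4 messages m ∈ F_2^2.
For each, compute codeword c = mG in F_2^7, then tally its weight.
  m = 00 → c = 0000000, weight = 0.
  m = 10 → c = 0000100, weight = 1.
  m = 01 → c = 1110001, weight = 4.
  m = 11 → c = 1110101, weight = 5.
Tally weights:
  weight 0: 1 codewords.
  weight 1: 1 codewords.
  weight 4: 1 codewords.
  weight 5: 1 codewords.
Minimum distance d = smallest w > 0 with A_w > 0 = 1.
Sanity: Σ A_w = 4 = 2^2 = 4 ✓.


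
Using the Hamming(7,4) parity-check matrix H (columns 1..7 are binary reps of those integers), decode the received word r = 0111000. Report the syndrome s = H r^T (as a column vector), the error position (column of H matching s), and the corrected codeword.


s = (1, 0, 1)^T, error position = 5, corrected codeword c = 0111100

Compute s = H r^T mod 2 one row at a time:
  s_1 = 1 + 0 + 0 + 0 = 1 ≡ 1 (mod 2).
  s_2 = 1 + 1 + 0 + 0 = 2 ≡ 0 (mod 2).
  s_3 = 0 + 1 + 0 + 0 = 1 ≡ 1 (mod 2).
s = (1, 0, 1)^T — this equals column 5 of H (binary 101), so error is at position 5.
Correct: flip bit 5 of r = 0111000 to get c = 0111100.


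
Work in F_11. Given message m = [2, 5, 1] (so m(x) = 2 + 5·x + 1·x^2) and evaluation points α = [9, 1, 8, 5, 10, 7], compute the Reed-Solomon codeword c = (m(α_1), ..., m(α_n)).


c = [7, 8, 7, 8, 9, 9]

Message polynomial: m(x) = 2 + 5·x + 1·x^2 (mod 11).
For each evaluation point α_i, compute m(α_i) mod 11:
  α_1 = 9: Horner steps 1 → 3 → 7, so m(9) = 7.
  α_2 = 1: Horner steps 1 → 6 → 8, so m(1) = 8.
  α_3 = 8: Horner steps 1 → 2 → 7, so m(8) = 7.
  α_4 = 5: Horner steps 1 → 10 → 8, so m(5) = 8.
  α_5 = 10: Horner steps 1 → 4 → 9, so m(10) = 9.
  α_6 = 7: Horner steps 1 → 1 → 9, so m(7) = 9.
Codeword c = [7, 8, 7, 8, 9, 9] ∈ F_11^6.


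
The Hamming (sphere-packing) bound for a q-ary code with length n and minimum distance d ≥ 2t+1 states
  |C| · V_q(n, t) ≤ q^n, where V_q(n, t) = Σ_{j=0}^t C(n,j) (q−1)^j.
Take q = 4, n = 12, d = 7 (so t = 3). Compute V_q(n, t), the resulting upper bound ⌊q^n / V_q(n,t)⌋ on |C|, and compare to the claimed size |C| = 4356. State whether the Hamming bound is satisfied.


V_q(n, t) = 6571, q^n = 16777216, Hamming bound = 2553, |C| = 4356 > bound (violated).

Step 1: Compute V_q(n, t) = Σ_{j=0}^3 C(n, j) (q−1)^j.
  j = 0: C(12,0)·(3)^0 = 1·1 = 1.
  j = 1: C(12,1)·(3)^1 = 12·3 = 36.
  j = 2: C(12,2)·(3)^2 = 66·9 = 594.
  j = 3: C(12,3)·(3)^3 = 220·27 = 5940.
  V_q(n, t) = 1 + 36 + 594 + 5940 = 6571.
Step 2: q^n = 4^12 = 16777216.
Step 3: Hamming bound ⌊q^n / V_q(n,t)⌋ = ⌊16777216/6571⌋ = 2553.
Step 4: Compare |C| = 4356 to 2553: violated.
The claimed |C| lies above the Hamming bound, so no 4-ary code of length 12 with d ≥ 7 can have 4356 codewords.


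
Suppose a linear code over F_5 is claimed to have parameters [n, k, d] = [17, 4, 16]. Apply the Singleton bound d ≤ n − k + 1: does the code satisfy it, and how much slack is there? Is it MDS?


Singleton RHS = n − k + 1 = 14, slack = -2, bound violated (no such code; not MDS).

Singleton bound: d ≤ n − k + 1.
Here n = 17, k = 4, so n − k + 1 = 14.
Given d = 16, check d ≤ 14: NO.
Slack = (n − k + 1) − d = -2.
The slack is negative: d = 16 exceeds n − k + 1 = 14 by 2, so the Singleton bound is violated and no linear [17, 4, 16]_5 code can exist. In particular it is not MDS (MDS requires d = n − k + 1 exactly).
Description: the claimed parameters are [17, 4, 16]_5; such a code would be impossible (violates the Singleton bound).


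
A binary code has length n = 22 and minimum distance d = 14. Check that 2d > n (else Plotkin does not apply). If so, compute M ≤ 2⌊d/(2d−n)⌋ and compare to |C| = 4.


Plotkin bound M ≤ 4; given |C| = 4 ≤ bound (satisfied).

Check applicability: 2d = 28, n = 22.
2d − n = 6 > 0, so Plotkin applies.
Compute d/(2d−n) = 14/6 ≈ 2.3333.
⌊d/(2d−n)⌋ = 2.
Plotkin bound: M ≤ 2·2 = 4.
Given |C| = 4, check: satisfied.
This |C| is at the Plotkin bound.


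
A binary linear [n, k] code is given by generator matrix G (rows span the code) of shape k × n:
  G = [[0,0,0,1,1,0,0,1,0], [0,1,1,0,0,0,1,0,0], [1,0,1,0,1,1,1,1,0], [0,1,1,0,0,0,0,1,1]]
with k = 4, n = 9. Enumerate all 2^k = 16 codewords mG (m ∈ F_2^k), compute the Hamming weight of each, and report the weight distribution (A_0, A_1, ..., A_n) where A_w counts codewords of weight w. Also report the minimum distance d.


Weight distribution: A_0 = 1, A_3 = 3, A_4 = 3, A_5 = 4, A_6 = 4, A_7 = 1. Minimum distance d = 3.

Enumerate all 2^4 = 16 messages m ∈ F_2^4.
For each, compute codeword c = mG in F_2^9, then tally its weight.
  m = 0000 → c = 000000000, weight = 0.
  m = 1000 → c = 000110010, weight = 3.
  m = 0100 → c = 011000100, weight = 3.
  m = 1100 → c = 011110110, weight = 6.
  m = 0010 → c = 101011110, weight = 6.
  m = 1010 → c = 101101100, weight = 5.
  m = 0110 → c = 110011010, weight = 5.
  m = 1110 → c = 110101000, weight = 4.
  m = 0001 → c = 011000011, weight = 4.
  m = 1001 → c = 011110001, weight = 5.
  m = 0101 → c = 000000111, weight = 3.
  m = 1101 → c = 000110101, weight = 4.
  m = 0011 → c = 110011101, weight = 6.
  m = 1011 → c = 110101111, weight = 7.
  m = 0111 → c = 101011001, weight = 5.
  m = 1111 → c = 101101011, weight = 6.
Tally weights:
  weight 0: 1 codewords.
  weight 3: 3 codewords.
  weight 4: 3 codewords.
  weight 5: 4 codewords.
  weight 6: 4 codewords.
  weight 7: 1 codewords.
Minimum distance d = smallest w > 0 with A_w > 0 = 3.
Sanity: Σ A_w = 16 = 2^4 = 16 ✓.


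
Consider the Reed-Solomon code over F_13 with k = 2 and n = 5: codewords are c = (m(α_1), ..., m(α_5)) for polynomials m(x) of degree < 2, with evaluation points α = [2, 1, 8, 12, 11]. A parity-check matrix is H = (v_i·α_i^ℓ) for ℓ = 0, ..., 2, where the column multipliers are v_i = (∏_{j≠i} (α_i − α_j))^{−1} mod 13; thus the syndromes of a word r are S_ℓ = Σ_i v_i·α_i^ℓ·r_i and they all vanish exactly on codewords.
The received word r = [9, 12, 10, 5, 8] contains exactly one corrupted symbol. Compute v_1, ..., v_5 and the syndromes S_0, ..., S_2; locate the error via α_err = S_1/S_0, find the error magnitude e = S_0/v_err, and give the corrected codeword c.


S = (11, 10, 2), error at position 3, error magnitude e = 6, c = [9, 12, 4, 5, 8].

Step 1: column multipliers v_i = (∏_{j≠i}(α_i − α_j))^{−1} mod 13.
  i = 1 (α = 2): (2−1)(2−8)(2−12)(2−11) = 1·(−6)·(−10)·(−9) = −540 ≡ 6, so v_1 = 6^{−1} = 11 (mod 13).
  i = 2 (α = 1): (1−2)(1−8)(1−12)(1−11) = (−1)·(−7)·(−11)·(−10) = 770 ≡ 3, so v_2 = 3^{−1} = 9 (mod 13).
  i = 3 (α = 8): (8−2)(8−1)(8−12)(8−11) = 6·7·(−4)·(−3) = 504 ≡ 10, so v_3 = 10^{−1} = 4 (mod 13).
  i = 4 (α = 12): (12−2)(12−1)(12−8)(12−11) = 10·11·4·1 = 440 ≡ 11, so v_4 = 11^{−1} = 6 (mod 13).
  i = 5 (α = 11): (11−2)(11−1)(11−8)(11−12) = 9·10·3·(−1) = −270 ≡ 3, so v_5 = 3^{−1} = 9 (mod 13).
  v = [11, 9, 4, 6, 9].
Step 2: syndromes of r = [9, 12, 10, 5, 8] (all sums mod 13).
  S_0 = Σ v_i r_i = 11·9 + 9·12 + 4·10 + 6·5 + 9·8 = 349 ≡ 11.
  S_1 = Σ v_i α_i r_i = 11·2·9 + 9·1·12 + 4·8·10 + 6·12·5 + 9·11·8 = 1778 ≡ 10.
  α_i^2 mod 13 = [4, 1, 12, 1, 4].
  S_2 = Σ v_i α_i^2 r_i = 11·4·9 + 9·1·12 + 4·12·10 + 6·1·5 + 9·4·8 = 1302 ≡ 2.
  S = (11, 10, 2) ≠ 0, so r is not a codeword (an error is present).
Step 3: locate the error. For a single error e at position i, S_ℓ = v_i·e·α_i^ℓ, so α_err = S_1/S_0.
  S_0^{−1} = 11^{−1} = 6 (mod 13), so α_err = 10·6 = 60 ≡ 8 = α_3. Error position i = 3.
  Consistency check: S_2/S_1 = 2·4 = 8 ≡ 8 = α_err ✓ (single-error assumption holds).
Step 4: error magnitude e = S_0/v_3 = S_0·∏_{j≠3}(α_3 − α_j) = 11·10 = 110 ≡ 6 (mod 13).
Step 5: correct position 3: c_3 = r_3 − e = 10 − 6 ≡ 4 (mod 13). Hence c = [9, 12, 4, 5, 8].
  Check: interpolating c through the α_i gives m(x) = 2 + 10·x (degree < 2) with m(α_i) = c_i for every i, so c is indeed a codeword.


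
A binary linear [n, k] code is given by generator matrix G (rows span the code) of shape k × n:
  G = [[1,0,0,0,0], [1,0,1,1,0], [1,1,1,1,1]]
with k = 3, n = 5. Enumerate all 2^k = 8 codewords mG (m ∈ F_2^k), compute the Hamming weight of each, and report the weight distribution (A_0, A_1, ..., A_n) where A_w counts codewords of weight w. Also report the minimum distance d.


Weight distribution: A_0 = 1, A_1 = 1, A_2 = 2, A_3 = 2, A_4 = 1, A_5 = 1. Minimum distance d = 1.

Enumerate all 2^3 = 8 messages m ∈ F_2^3.
For each, compute codeword c = mG in F_2^5, then tally its weight.
  m = 000 → c = 00000, weight = 0.
  m = 100 → c = 10000, weight = 1.
  m = 010 → c = 10110, weight = 3.
  m = 110 → c = 00110, weight = 2.
  m = 001 → c = 11111, weight = 5.
  m = 101 → c = 01111, weight = 4.
  m = 011 → c = 01001, weight = 2.
  m = 111 → c = 11001, weight = 3.
Tally weights:
  weight 0: 1 codewords.
  weight 1: 1 codewords.
  weight 2: 2 codewords.
  weight 3: 2 codewords.
  weight 4: 1 codewords.
  weight 5: 1 codewords.
Minimum distance d = smallest w > 0 with A_w > 0 = 1.
Sanity: Σ A_w = 8 = 2^3 = 8 ✓.


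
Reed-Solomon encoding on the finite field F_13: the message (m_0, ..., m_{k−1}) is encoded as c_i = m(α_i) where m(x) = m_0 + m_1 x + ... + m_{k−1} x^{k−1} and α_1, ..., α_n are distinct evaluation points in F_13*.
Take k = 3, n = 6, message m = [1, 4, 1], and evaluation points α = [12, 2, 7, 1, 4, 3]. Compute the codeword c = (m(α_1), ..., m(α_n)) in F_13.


c = [11, 0, 0, 6, 7, 9]

Message polynomial: m(x) = 1 + 4·x + 1·x^2 (mod 13).
For each evaluation point α_i, compute m(α_i) mod 13:
  α_1 = 12: Horner steps 1 → 3 → 11, so m(12) = 11.
  α_2 = 2: Horner steps 1 → 6 → 0, so m(2) = 0.
  α_3 = 7: Horner steps 1 → 11 → 0, so m(7) = 0.
  α_4 = 1: Horner steps 1 → 5 → 6, so m(1) = 6.
  α_5 = 4: Horner steps 1 → 8 → 7, so m(4) = 7.
  α_6 = 3: Horner steps 1 → 7 → 9, so m(3) = 9.
Codeword c = [11, 0, 0, 6, 7, 9] ∈ F_13^6.


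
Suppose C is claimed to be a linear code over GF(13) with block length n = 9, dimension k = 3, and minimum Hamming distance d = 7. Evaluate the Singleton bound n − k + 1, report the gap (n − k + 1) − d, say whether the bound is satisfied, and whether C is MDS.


Singleton RHS = n − k + 1 = 7, slack = 0, bound satisfied, MDS.

Singleton bound: d ≤ n − k + 1.
Here n = 9, k = 3, so n − k + 1 = 7.
Given d = 7, check d ≤ 7: YES.
Slack = (n − k + 1) − d = 0.
The code is MDS (slack = 0).
Description: the claimed parameters are [9, 3, 7]_13; such a code would be MDS (meets Singleton bound).


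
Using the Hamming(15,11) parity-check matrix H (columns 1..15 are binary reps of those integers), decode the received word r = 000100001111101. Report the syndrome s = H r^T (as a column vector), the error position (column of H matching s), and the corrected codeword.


s = (0, 0, 1, 0)^T, error position = 2, corrected codeword c = 010100001111101

Compute s = H r^T mod 2 one row at a time:
  s_1 = 0 + 1 + 1 + 1 + 1 + 1 + 0 + 1 = 6 ≡ 0 (mod 2).
  s_2 = 1 + 0 + 0 + 0 + 1 + 1 + 0 + 1 = 4 ≡ 0 (mod 2).
  s_3 = 0 + 0 + 0 + 0 + 1 + 1 + 0 + 1 = 3 ≡ 1 (mod 2).
  s_4 = 0 + 0 + 0 + 0 + 1 + 1 + 1 + 1 = 4 ≡ 0 (mod 2).
s = (0, 0, 1, 0)^T — this equals column 2 of H (binary 0010), so error is at position 2.
Correct: flip bit 2 of r = 000100001111101 to get c = 010100001111101.


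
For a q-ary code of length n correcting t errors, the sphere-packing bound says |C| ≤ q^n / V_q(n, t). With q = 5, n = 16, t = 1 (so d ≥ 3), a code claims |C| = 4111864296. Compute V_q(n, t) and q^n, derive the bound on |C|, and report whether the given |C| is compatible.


V_q(n, t) = 65, q^n = 152587890625, Hamming bound = 2347506009, |C| = 4111864296 > bound (violated).

Step 1: Compute V_q(n, t) = Σ_{j=0}^1 C(n, j) (q−1)^j.
  j = 0: C(16,0)·(4)^0 = 1·1 = 1.
  j = 1: C(16,1)·(4)^1 = 16·4 = 64.
  V_q(n, t) = 1 + 64 = 65.
Step 2: q^n = 5^16 = 152587890625.
Step 3: Hamming bound ⌊q^n / V_q(n,t)⌋ = ⌊152587890625/65⌋ = 2347506009.
Step 4: Compare |C| = 4111864296 to 2347506009: violated.
The claimed |C| lies above the Hamming bound, so no 5-ary code of length 16 with d ≥ 3 can have 4111864296 codewords.


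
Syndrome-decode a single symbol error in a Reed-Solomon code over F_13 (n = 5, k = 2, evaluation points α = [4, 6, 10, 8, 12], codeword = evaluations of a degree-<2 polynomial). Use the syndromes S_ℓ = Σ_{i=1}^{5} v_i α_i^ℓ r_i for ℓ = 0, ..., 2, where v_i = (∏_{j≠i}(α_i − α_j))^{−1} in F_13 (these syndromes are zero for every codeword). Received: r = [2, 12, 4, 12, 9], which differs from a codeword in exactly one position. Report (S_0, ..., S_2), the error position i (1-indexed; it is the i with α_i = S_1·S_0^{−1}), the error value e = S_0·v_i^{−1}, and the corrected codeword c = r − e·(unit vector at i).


S = (12, 7, 3), error at position 2, error magnitude e = 5, c = [2, 7, 4, 12, 9].

Step 1: column multipliers v_i = (∏_{j≠i}(α_i − α_j))^{−1} mod 13.
  i = 1 (α = 4): (4−6)(4−10)(4−8)(4−12) = (−2)·(−6)·(−4)·(−8) = 384 ≡ 7, so v_1 = 7^{−1} = 2 (mod 13).
  i = 2 (α = 6): (6−4)(6−10)(6−8)(6−12) = 2·(−4)·(−2)·(−6) = −96 ≡ 8, so v_2 = 8^{−1} = 5 (mod 13).
  i = 3 (α = 10): (10−4)(10−6)(10−8)(10−12) = 6·4·2·(−2) = −96 ≡ 8, so v_3 = 8^{−1} = 5 (mod 13).
  i = 4 (α = 8): (8−4)(8−6)(8−10)(8−12) = 4·2·(−2)·(−4) = 64 ≡ 12, so v_4 = 12^{−1} = 12 (mod 13).
  i = 5 (α = 12): (12−4)(12−6)(12−10)(12−8) = 8·6·2·4 = 384 ≡ 7, so v_5 = 7^{−1} = 2 (mod 13).
  v = [2, 5, 5, 12, 2].
Step 2: syndromes of r = [2, 12, 4, 12, 9] (all sums mod 13).
  S_0 = Σ v_i r_i = 2·2 + 5·12 + 5·4 + 12·12 + 2·9 = 246 ≡ 12.
  S_1 = Σ v_i α_i r_i = 2·4·2 + 5·6·12 + 5·10·4 + 12·8·12 + 2·12·9 = 1944 ≡ 7.
  α_i^2 mod 13 = [3, 10, 9, 12, 1].
  S_2 = Σ v_i α_i^2 r_i = 2·3·2 + 5·10·12 + 5·9·4 + 12·12·12 + 2·1·9 = 2538 ≡ 3.
  S = (12, 7, 3) ≠ 0, so r is not a codeword (an error is present).
Step 3: locate the error. For a single error e at position i, S_ℓ = v_i·e·α_i^ℓ, so α_err = S_1/S_0.
  S_0^{−1} = 12^{−1} = 12 (mod 13), so α_err = 7·12 = 84 ≡ 6 = α_2. Error position i = 2.
  Consistency check: S_2/S_1 = 3·2 = 6 ≡ 6 = α_err ✓ (single-error assumption holds).
Step 4: error magnitude e = S_0/v_2 = S_0·∏_{j≠2}(α_2 − α_j) = 12·8 = 96 ≡ 5 (mod 13).
Step 5: correct position 2: c_2 = r_2 − e = 12 − 5 ≡ 7 (mod 13). Hence c = [2, 7, 4, 12, 9].
  Check: interpolating c through the α_i gives m(x) = 5 + 9·x (degree < 2) with m(α_i) = c_i for every i, so c is indeed a codeword.


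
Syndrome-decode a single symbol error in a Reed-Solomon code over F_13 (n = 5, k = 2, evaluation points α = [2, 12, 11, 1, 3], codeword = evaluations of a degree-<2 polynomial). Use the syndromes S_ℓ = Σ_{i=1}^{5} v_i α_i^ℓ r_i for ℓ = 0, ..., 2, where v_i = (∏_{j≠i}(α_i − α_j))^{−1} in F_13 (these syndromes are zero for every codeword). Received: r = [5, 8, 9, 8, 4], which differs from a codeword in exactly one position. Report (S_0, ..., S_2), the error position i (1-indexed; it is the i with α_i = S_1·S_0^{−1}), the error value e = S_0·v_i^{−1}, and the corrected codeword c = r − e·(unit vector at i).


S = (11, 11, 11), error at position 4, error magnitude e = 2, c = [5, 8, 9, 6, 4].

Step 1: column multipliers v_i = (∏_{j≠i}(α_i − α_j))^{−1} mod 13.
  i = 1 (α = 2): (2−12)(2−11)(2−1)(2−3) = (−10)·(−9)·1·(−1) = −90 ≡ 1, so v_1 = 1^{−1} = 1 (mod 13).
  i = 2 (α = 12): (12−2)(12−11)(12−1)(12−3) = 10·1·11·9 = 990 ≡ 2, so v_2 = 2^{−1} = 7 (mod 13).
  i = 3 (α = 11): (11−2)(11−12)(11−1)(11−3) = 9·(−1)·10·8 = −720 ≡ 8, so v_3 = 8^{−1} = 5 (mod 13).
  i = 4 (α = 1): (1−2)(1−12)(1−11)(1−3) = (−1)·(−11)·(−10)·(−2) = 220 ≡ 12, so v_4 = 12^{−1} = 12 (mod 13).
  i = 5 (α = 3): (3−2)(3−12)(3−11)(3−1) = 1·(−9)·(−8)·2 = 144 ≡ 1, so v_5 = 1^{−1} = 1 (mod 13).
  v = [1, 7, 5, 12, 1].
Step 2: syndromes of r = [5, 8, 9, 8, 4] (all sums mod 13).
  S_0 = Σ v_i r_i = 1·5 + 7·8 + 5·9 + 12·8 + 1·4 = 206 ≡ 11.
  S_1 = Σ v_i α_i r_i = 1·2·5 + 7·12·8 + 5·11·9 + 12·1·8 + 1·3·4 = 1285 ≡ 11.
  α_i^2 mod 13 = [4, 1, 4, 1, 9].
  S_2 = Σ v_i α_i^2 r_i = 1·4·5 + 7·1·8 + 5·4·9 + 12·1·8 + 1·9·4 = 388 ≡ 11.
  S = (11, 11, 11) ≠ 0, so r is not a codeword (an error is present).
Step 3: locate the error. For a single error e at position i, S_ℓ = v_i·e·α_i^ℓ, so α_err = S_1/S_0.
  S_0^{−1} = 11^{−1} = 6 (mod 13), so α_err = 11·6 = 66 ≡ 1 = α_4. Error position i = 4.
  Consistency check: S_2/S_1 = 11·6 = 66 ≡ 1 = α_err ✓ (single-error assumption holds).
Step 4: error magnitude e = S_0/v_4 = S_0·∏_{j≠4}(α_4 − α_j) = 11·12 = 132 ≡ 2 (mod 13).
Step 5: correct position 4: c_4 = r_4 − e = 8 − 2 ≡ 6 (mod 13). Hence c = [5, 8, 9, 6, 4].
  Check: interpolating c through the α_i gives m(x) = 7 + 12·x (degree < 2) with m(α_i) = c_i for every i, so c is indeed a codeword.


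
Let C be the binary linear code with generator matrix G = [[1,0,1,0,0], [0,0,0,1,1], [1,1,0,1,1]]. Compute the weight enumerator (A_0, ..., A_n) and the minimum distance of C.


Weight distribution: A_0 = 1, A_2 = 4, A_4 = 3. Minimum distance d = 2.

Enumerate all 2^3 = 8 messages m ∈ F_2^3.
For each, compute codeword c = mG in F_2^5, then tally its weight.
  m = 000 → c = 00000, weight = 0.
  m = 100 → c = 10100, weight = 2.
  m = 010 → c = 00011, weight = 2.
  m = 110 → c = 10111, weight = 4.
  m = 001 → c = 11011, weight = 4.
  m = 101 → c = 01111, weight = 4.
  m = 011 → c = 11000, weight = 2.
  m = 111 → c = 01100, weight = 2.
Tally weights:
  weight 0: 1 codewords.
  weight 2: 4 codewords.
  weight 4: 3 codewords.
Minimum distance d = smallest w > 0 with A_w > 0 = 2.
Sanity: Σ A_w = 8 = 2^3 = 8 ✓.


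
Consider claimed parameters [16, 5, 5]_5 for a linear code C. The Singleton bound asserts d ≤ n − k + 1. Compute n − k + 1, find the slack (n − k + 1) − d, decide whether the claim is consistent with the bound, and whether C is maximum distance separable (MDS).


Singleton RHS = n − k + 1 = 12, slack = 7, bound satisfied, not MDS.

Singleton bound: d ≤ n − k + 1.
Here n = 16, k = 5, so n − k + 1 = 12.
Given d = 5, check d ≤ 12: YES.
Slack = (n − k + 1) − d = 7.
The code is NOT MDS (slack = 7 > 0).
Description: the claimed parameters are [16, 5, 5]_5; such a code would be non-MDS.


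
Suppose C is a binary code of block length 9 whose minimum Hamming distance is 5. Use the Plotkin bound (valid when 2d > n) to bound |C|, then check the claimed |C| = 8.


Plotkin bound M ≤ 10; given |C| = 8 ≤ bound (satisfied).

Check applicability: 2d = 10, n = 9.
2d − n = 1 > 0, so Plotkin applies.
Compute d/(2d−n) = 5/1 ≈ 5.0000.
⌊d/(2d−n)⌋ = 5.
Plotkin bound: M ≤ 2·5 = 10.
Given |C| = 8, check: satisfied.
This |C| is below the Plotkin bound.


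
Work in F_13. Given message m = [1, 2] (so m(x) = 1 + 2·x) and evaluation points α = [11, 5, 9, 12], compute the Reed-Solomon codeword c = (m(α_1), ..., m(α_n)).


c = [10, 11, 6, 12]

Message polynomial: m(x) = 1 + 2·x (mod 13).
For each evaluation point α_i, compute m(α_i) mod 13:
  α_1 = 11: Horner steps 2 → 10, so m(11) = 10.
  α_2 = 5: Horner steps 2 → 11, so m(5) = 11.
  α_3 = 9: Horner steps 2 → 6, so m(9) = 6.
  α_4 = 12: Horner steps 2 → 12, so m(12) = 12.
Codeword c = [10, 11, 6, 12] ∈ F_13^4.


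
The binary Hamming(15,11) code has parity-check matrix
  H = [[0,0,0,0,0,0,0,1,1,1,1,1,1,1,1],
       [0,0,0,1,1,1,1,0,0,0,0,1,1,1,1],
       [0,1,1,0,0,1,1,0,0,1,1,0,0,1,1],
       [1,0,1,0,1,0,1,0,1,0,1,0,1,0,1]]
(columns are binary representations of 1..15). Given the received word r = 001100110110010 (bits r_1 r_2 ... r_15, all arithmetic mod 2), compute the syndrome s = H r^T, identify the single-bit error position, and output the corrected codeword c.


s = (0, 1, 1, 1)^T, error position = 7, corrected codeword c = 001100010110010

Compute s = H r^T mod 2 one row at a time:
  s_1 = 1 + 0 + 1 + 1 + 0 + 0 + 1 + 0 = 4 ≡ 0 (mod 2).
  s_2 = 1 + 0 + 0 + 1 + 0 + 0 + 1 + 0 = 3 ≡ 1 (mod 2).
  s_3 = 0 + 1 + 0 + 1 + 1 + 1 + 1 + 0 = 5 ≡ 1 (mod 2).
  s_4 = 0 + 1 + 0 + 1 + 0 + 1 + 0 + 0 = 3 ≡ 1 (mod 2).
s = (0, 1, 1, 1)^T — this equals column 7 of H (binary 0111), so error is at position 7.
Correct: flip bit 7 of r = 001100110110010 to get c = 001100010110010.


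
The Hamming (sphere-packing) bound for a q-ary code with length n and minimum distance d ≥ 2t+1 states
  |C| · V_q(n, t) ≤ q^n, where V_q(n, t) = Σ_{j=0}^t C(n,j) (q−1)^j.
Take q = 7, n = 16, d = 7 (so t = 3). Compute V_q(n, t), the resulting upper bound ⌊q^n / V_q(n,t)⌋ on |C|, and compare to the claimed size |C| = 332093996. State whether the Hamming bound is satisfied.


V_q(n, t) = 125377, q^n = 33232930569601, Hamming bound = 265064011, |C| = 332093996 > bound (violated).

Step 1: Compute V_q(n, t) = Σ_{j=0}^3 C(n, j) (q−1)^j.
  j = 0: C(16,0)·(6)^0 = 1·1 = 1.
  j = 1: C(16,1)·(6)^1 = 16·6 = 96.
  j = 2: C(16,2)·(6)^2 = 120·36 = 4320.
  j = 3: C(16,3)·(6)^3 = 560·216 = 120960.
  V_q(n, t) = 1 + 96 + 4320 + 120960 = 125377.
Step 2: q^n = 7^16 = 33232930569601.
Step 3: Hamming bound ⌊q^n / V_q(n,t)⌋ = ⌊33232930569601/125377⌋ = 265064011.
Step 4: Compare |C| = 332093996 to 265064011: violated.
The claimed |C| lies above the Hamming bound, so no 7-ary code of length 16 with d ≥ 7 can have 332093996 codewords.
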